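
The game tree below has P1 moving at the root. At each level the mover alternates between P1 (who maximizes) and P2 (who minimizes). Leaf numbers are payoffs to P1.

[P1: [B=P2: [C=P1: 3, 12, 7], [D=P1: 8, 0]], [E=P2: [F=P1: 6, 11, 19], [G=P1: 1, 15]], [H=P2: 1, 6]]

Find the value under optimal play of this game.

C (P1): max(3, 12, 7) = 12
D (P1): max(8, 0) = 8
B (P2): min(12, 8) = 8
F (P1): max(6, 11, 19) = 19
G (P1): max(1, 15) = 15
E (P2): min(19, 15) = 15
H (P2): min(1, 6) = 1
Root (P1): max(8, 15, 1) = 15

15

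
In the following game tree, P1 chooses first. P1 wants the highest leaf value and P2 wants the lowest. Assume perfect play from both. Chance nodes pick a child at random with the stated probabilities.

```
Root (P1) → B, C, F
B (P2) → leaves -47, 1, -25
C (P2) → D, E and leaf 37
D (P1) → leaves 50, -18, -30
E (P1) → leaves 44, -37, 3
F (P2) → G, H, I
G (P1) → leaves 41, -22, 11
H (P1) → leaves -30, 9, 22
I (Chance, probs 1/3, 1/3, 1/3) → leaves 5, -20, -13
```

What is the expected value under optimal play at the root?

37

B (P2): min(-47, 1, -25) = -47
D (P1): max(50, -18, -30) = 50
E (P1): max(44, -37, 3) = 44
C (P2): min(50, 44, 37) = 37
G (P1): max(41, -22, 11) = 41
H (P1): max(-30, 9, 22) = 22
I (Chance): 1/3·5 + 1/3·-20 + 1/3·-13 = -9.33
F (P2): min(41, 22, -9.33) = -9.33
Root (P1): max(-47, 37, -9.33) = 37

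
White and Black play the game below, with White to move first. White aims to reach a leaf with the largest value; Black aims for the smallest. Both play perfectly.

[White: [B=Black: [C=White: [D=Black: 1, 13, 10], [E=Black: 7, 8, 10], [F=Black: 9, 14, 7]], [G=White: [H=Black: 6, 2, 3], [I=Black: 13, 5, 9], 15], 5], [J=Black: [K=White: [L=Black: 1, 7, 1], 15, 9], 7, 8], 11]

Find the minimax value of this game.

11

D (Black): min(1, 13, 10) = 1
E (Black): min(7, 8, 10) = 7
F (Black): min(9, 14, 7) = 7
C (White): max(1, 7, 7) = 7
H (Black): min(6, 2, 3) = 2
I (Black): min(13, 5, 9) = 5
G (White): max(2, 5, 15) = 15
B (Black): min(7, 15, 5) = 5
L (Black): min(1, 7, 1) = 1
K (White): max(1, 15, 9) = 15
J (Black): min(15, 7, 8) = 7
Root (White): max(5, 7, 11) = 11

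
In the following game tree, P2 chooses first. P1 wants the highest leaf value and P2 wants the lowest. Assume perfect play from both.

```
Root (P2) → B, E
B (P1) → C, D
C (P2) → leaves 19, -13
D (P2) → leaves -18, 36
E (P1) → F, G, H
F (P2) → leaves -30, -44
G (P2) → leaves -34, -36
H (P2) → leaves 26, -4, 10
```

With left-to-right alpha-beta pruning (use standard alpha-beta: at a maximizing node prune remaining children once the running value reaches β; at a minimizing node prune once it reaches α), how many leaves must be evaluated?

C [α=-∞,β=+∞]: v=-13
D [α=-13,β=+∞]: v=-18 after child 1 ≤ α → α-cutoff, skip 1
B [α=-∞,β=+∞]: v=-13
F [α=-∞,β=-13]: v=-44
G [α=-44,β=-13]: v=-36
H [α=-36,β=-13]: v=-4
E [α=-∞,β=-13]: v=-4
Root [α=-∞,β=+∞]: v=-13
Leaves evaluated: 10 of 11.

10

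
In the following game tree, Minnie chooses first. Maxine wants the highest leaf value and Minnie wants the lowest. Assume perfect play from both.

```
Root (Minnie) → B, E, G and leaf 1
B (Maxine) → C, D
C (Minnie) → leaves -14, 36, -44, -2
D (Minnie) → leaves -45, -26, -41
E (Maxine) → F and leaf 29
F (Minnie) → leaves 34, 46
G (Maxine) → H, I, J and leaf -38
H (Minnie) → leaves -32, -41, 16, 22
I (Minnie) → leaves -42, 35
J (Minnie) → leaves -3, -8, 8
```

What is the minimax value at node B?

-44

C: min(-14, 36, -44, -2) = -44
D: min(-45, -26, -41) = -45
B: max(-44, -45) = -44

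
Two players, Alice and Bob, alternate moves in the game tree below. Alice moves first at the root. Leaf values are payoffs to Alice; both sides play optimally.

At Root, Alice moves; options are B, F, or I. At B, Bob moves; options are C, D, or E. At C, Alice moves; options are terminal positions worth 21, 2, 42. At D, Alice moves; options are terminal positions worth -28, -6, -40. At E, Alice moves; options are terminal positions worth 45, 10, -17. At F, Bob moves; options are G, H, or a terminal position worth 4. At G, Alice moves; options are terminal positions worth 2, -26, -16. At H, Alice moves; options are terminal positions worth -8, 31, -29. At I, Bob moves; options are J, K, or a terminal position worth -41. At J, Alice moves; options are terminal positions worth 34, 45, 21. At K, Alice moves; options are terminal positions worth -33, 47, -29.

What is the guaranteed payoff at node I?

-41

J: max(34, 45, 21) = 45
K: max(-33, 47, -29) = 47
I: min(45, 47, -41) = -41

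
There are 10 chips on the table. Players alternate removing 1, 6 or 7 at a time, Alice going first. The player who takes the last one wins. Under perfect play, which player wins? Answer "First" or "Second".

W/L table (W = player to move can force a win):
i:   0  1  2  3  4  5  6  7  8  9 10
     L  W  L  W  L  W  W  W  W  W  W
Position 10 is W, so the first player wins.

First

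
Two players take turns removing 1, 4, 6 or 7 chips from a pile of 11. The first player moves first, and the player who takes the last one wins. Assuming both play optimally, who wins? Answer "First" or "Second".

First

Mark each pile size as W (mover wins) or L (mover loses):
i:   0  1  2  3  4  5  6  7  8  9 10 11
     L  W  L  W  W  L  W  W  W  W  L  W
Position 11 is W, so the first player wins.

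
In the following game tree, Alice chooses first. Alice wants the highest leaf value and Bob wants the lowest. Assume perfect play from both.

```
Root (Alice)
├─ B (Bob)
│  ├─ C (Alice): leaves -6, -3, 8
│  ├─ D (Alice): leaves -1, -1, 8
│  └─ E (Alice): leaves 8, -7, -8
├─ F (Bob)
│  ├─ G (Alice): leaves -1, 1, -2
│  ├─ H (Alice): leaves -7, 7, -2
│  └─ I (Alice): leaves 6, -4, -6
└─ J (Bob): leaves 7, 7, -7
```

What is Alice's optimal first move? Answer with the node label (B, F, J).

B

C (Alice): max(-6, -3, 8) = 8
D (Alice): max(-1, -1, 8) = 8
E (Alice): max(8, -7, -8) = 8
B (Bob): min(8, 8, 8) = 8
G (Alice): max(-1, 1, -2) = 1
H (Alice): max(-7, 7, -2) = 7
I (Alice): max(6, -4, -6) = 6
F (Bob): min(1, 7, 6) = 1
J (Bob): min(7, 7, -7) = -7
Root (Alice): max(8, 1, -7) = 8
Alice picks the child with the highest value: B (value 8).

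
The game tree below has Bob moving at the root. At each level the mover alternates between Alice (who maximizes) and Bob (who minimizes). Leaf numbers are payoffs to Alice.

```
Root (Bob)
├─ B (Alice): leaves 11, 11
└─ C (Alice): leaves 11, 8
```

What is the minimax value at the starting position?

B (Alice): max(11, 11) = 11
C (Alice): max(11, 8) = 11
Root (Bob): min(11, 11) = 11

11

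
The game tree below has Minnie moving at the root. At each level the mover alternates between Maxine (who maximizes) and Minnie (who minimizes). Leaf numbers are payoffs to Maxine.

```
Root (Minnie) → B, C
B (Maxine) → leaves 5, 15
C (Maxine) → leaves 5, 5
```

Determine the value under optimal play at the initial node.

5

B (Maxine): max(5, 15) = 15
C (Maxine): max(5, 5) = 5
Root (Minnie): min(15, 5) = 5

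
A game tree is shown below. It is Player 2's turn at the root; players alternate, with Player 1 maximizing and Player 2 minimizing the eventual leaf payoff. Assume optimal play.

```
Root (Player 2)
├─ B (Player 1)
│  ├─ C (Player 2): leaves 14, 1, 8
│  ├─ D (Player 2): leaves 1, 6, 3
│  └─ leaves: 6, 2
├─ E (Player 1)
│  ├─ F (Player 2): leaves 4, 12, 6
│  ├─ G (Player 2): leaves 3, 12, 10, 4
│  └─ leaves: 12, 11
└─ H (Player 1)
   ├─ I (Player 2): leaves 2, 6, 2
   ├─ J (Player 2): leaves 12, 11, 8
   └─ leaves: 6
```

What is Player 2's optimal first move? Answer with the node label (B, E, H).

C (Player 2): min(14, 1, 8) = 1
D (Player 2): min(1, 6, 3) = 1
B (Player 1): max(1, 1, 6, 2) = 6
F (Player 2): min(4, 12, 6) = 4
G (Player 2): min(3, 12, 10, 4) = 3
E (Player 1): max(4, 3, 12, 11) = 12
I (Player 2): min(2, 6, 2) = 2
J (Player 2): min(12, 11, 8) = 8
H (Player 1): max(2, 8, 6) = 8
Root (Player 2): min(6, 12, 8) = 6
Player 2 picks the child with the lowest value: B (value 6).

B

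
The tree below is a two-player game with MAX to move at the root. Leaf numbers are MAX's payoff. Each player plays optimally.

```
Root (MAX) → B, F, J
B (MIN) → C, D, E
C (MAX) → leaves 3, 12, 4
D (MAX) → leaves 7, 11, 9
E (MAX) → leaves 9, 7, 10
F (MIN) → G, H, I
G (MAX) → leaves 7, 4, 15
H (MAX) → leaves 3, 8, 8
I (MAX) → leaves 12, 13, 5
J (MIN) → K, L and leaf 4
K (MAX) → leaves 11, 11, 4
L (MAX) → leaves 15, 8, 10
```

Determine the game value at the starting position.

C (MAX): max(3, 12, 4) = 12
D (MAX): max(7, 11, 9) = 11
E (MAX): max(9, 7, 10) = 10
B (MIN): min(12, 11, 10) = 10
G (MAX): max(7, 4, 15) = 15
H (MAX): max(3, 8, 8) = 8
I (MAX): max(12, 13, 5) = 13
F (MIN): min(15, 8, 13) = 8
K (MAX): max(11, 11, 4) = 11
L (MAX): max(15, 8, 10) = 15
J (MIN): min(11, 15, 4) = 4
Root (MAX): max(10, 8, 4) = 10

10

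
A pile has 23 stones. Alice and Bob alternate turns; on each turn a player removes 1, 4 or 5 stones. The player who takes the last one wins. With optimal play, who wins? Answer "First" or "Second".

Positions where the player to move wins (W) vs loses (L):
i:   0  1  2  3  4  5  6  7  8  9 10 11 12 13 14 15 16 17 18 19 20 21 22 23
     L  W  L  W  W  W  W  W  L  W  L  W  W  W  W  W  L  W  L  W  W  W  W  W
Position 23 is W, so the first player wins.

First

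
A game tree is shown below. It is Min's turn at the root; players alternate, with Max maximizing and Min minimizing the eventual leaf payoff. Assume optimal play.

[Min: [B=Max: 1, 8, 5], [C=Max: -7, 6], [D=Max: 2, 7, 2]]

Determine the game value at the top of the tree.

B (Max): max(1, 8, 5) = 8
C (Max): max(-7, 6) = 6
D (Max): max(2, 7, 2) = 7
Root (Min): min(8, 6, 7) = 6

6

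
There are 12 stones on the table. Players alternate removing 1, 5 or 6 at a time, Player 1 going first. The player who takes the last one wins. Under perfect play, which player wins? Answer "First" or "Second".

First

Compute winning (W) and losing (L) positions by backward induction:
i:   0  1  2  3  4  5  6  7  8  9 10 11 12
     L  W  L  W  L  W  W  W  W  W  W  L  W
Position 12 is W, so the first player wins.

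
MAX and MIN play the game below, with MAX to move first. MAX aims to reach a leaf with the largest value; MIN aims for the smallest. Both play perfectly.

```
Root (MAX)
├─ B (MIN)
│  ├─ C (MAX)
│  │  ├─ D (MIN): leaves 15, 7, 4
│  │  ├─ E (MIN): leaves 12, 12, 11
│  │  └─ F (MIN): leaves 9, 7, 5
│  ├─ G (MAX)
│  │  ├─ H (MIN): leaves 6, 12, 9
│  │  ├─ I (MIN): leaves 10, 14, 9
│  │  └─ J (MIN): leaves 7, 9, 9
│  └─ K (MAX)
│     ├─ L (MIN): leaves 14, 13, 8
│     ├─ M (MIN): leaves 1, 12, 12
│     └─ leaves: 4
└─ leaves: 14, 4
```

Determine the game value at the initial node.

D (MIN): min(15, 7, 4) = 4
E (MIN): min(12, 12, 11) = 11
F (MIN): min(9, 7, 5) = 5
C (MAX): max(4, 11, 5) = 11
H (MIN): min(6, 12, 9) = 6
I (MIN): min(10, 14, 9) = 9
J (MIN): min(7, 9, 9) = 7
G (MAX): max(6, 9, 7) = 9
L (MIN): min(14, 13, 8) = 8
M (MIN): min(1, 12, 12) = 1
K (MAX): max(8, 1, 4) = 8
B (MIN): min(11, 9, 8) = 8
Root (MAX): max(8, 14, 4) = 14

14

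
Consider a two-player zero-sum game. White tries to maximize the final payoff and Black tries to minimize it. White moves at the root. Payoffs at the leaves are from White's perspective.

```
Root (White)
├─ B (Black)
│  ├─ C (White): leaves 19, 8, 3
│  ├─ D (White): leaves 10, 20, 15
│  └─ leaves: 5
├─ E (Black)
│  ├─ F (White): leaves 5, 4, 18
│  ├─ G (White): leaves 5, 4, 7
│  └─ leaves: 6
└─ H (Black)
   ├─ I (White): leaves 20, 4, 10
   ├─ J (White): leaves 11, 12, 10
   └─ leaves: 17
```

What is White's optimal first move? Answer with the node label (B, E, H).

H

C (White): max(19, 8, 3) = 19
D (White): max(10, 20, 15) = 20
B (Black): min(19, 20, 5) = 5
F (White): max(5, 4, 18) = 18
G (White): max(5, 4, 7) = 7
E (Black): min(18, 7, 6) = 6
I (White): max(20, 4, 10) = 20
J (White): max(11, 12, 10) = 12
H (Black): min(20, 12, 17) = 12
Root (White): max(5, 6, 12) = 12
White picks the child with the highest value: H (value 12).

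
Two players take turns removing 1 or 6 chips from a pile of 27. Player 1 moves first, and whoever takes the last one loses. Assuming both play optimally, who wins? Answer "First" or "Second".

First

W/L table (W = player to move can force a win):
i:   0  1  2  3  4  5  6  7  8  9 10 11 12 13 14 15 16 17 18 19 20 21 22 23 24 25 26 27
     W  L  W  L  W  L  W  W  L  W  L  W  L  W  W  L  W  L  W  L  W  W  L  W  L  W  L  W
Position 27 is W, so the first player wins.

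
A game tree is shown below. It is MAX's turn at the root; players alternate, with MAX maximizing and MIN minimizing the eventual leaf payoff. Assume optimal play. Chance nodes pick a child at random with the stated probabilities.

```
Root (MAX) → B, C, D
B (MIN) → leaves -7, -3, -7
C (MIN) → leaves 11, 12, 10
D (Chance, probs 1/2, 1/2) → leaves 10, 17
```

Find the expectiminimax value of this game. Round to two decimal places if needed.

B (MIN): min(-7, -3, -7) = -7
C (MIN): min(11, 12, 10) = 10
D (Chance): 1/2·10 + 1/2·17 = 13.5
Root (MAX): max(-7, 10, 13.5) = 13.5

13.5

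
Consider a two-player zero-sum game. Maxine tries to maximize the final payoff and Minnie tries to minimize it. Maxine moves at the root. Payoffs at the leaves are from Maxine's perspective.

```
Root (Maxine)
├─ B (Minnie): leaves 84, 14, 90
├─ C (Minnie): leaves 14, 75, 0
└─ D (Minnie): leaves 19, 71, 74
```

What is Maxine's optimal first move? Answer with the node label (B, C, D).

D

B (Minnie): min(84, 14, 90) = 14
C (Minnie): min(14, 75, 0) = 0
D (Minnie): min(19, 71, 74) = 19
Root (Maxine): max(14, 0, 19) = 19
Maxine picks the child with the highest value: D (value 19).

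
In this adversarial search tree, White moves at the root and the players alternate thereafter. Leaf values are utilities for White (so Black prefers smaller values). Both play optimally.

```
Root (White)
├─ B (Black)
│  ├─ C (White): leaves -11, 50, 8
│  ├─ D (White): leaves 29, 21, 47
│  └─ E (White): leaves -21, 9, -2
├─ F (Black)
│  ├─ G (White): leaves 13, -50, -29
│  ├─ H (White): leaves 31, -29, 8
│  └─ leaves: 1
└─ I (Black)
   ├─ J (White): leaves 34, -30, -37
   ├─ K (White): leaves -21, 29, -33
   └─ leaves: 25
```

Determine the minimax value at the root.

C (White): max(-11, 50, 8) = 50
D (White): max(29, 21, 47) = 47
E (White): max(-21, 9, -2) = 9
B (Black): min(50, 47, 9) = 9
G (White): max(13, -50, -29) = 13
H (White): max(31, -29, 8) = 31
F (Black): min(13, 31, 1) = 1
J (White): max(34, -30, -37) = 34
K (White): max(-21, 29, -33) = 29
I (Black): min(34, 29, 25) = 25
Root (White): max(9, 1, 25) = 25

25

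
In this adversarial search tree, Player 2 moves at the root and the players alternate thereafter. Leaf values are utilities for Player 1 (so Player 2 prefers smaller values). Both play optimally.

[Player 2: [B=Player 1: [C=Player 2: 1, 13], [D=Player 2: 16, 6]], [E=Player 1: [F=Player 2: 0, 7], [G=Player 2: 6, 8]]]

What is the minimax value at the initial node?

6

C (Player 2): min(1, 13) = 1
D (Player 2): min(16, 6) = 6
B (Player 1): max(1, 6) = 6
F (Player 2): min(0, 7) = 0
G (Player 2): min(6, 8) = 6
E (Player 1): max(0, 6) = 6
Root (Player 2): min(6, 6) = 6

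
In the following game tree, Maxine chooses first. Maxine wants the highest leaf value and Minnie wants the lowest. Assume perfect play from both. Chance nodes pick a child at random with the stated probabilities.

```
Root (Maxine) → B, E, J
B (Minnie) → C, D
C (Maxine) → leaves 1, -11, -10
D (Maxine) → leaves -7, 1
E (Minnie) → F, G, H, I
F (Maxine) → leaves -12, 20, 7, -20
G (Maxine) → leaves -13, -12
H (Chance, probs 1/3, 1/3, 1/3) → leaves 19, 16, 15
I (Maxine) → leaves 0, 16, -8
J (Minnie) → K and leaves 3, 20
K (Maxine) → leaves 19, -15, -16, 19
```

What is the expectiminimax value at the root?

3

C (Maxine): max(1, -11, -10) = 1
D (Maxine): max(-7, 1) = 1
B (Minnie): min(1, 1) = 1
F (Maxine): max(-12, 20, 7, -20) = 20
G (Maxine): max(-13, -12) = -12
H (Chance): 1/3·19 + 1/3·16 + 1/3·15 = 16.67
I (Maxine): max(0, 16, -8) = 16
E (Minnie): min(20, -12, 16.67, 16) = -12
K (Maxine): max(19, -15, -16, 19) = 19
J (Minnie): min(19, 3, 20) = 3
Root (Maxine): max(1, -12, 3) = 3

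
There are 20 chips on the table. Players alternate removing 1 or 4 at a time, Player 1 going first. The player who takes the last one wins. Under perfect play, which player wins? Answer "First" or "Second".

i:   0  1  2  3  4  5  6  7  8  9 10 11 12 13 14 15 16 17 18 19 20
     L  W  L  W  W  L  W  L  W  W  L  W  L  W  W  L  W  L  W  W  L
Position 20 is L, so the second player wins.

Second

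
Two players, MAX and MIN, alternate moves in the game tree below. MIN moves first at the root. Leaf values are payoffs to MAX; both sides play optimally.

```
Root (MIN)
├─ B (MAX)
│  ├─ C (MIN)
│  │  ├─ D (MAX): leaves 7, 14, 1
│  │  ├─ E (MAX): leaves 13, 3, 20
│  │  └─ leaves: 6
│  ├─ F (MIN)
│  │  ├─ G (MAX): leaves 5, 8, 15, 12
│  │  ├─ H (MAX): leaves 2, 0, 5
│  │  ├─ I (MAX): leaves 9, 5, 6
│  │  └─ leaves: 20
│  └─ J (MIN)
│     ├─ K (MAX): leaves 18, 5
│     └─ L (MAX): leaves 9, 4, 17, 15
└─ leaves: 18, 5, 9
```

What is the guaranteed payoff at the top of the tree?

5

D (MAX): max(7, 14, 1) = 14
E (MAX): max(13, 3, 20) = 20
C (MIN): min(14, 20, 6) = 6
G (MAX): max(5, 8, 15, 12) = 15
H (MAX): max(2, 0, 5) = 5
I (MAX): max(9, 5, 6) = 9
F (MIN): min(15, 5, 9, 20) = 5
K (MAX): max(18, 5) = 18
L (MAX): max(9, 4, 17, 15) = 17
J (MIN): min(18, 17) = 17
B (MAX): max(6, 5, 17) = 17
Root (MIN): min(17, 18, 5, 9) = 5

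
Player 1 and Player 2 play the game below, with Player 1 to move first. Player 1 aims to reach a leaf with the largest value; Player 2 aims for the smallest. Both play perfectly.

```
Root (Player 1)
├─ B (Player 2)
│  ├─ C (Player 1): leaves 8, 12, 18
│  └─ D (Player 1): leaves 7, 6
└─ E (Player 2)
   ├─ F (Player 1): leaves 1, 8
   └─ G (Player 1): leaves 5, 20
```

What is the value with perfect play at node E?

F: max(1, 8) = 8
G: max(5, 20) = 20
E: min(8, 20) = 8

8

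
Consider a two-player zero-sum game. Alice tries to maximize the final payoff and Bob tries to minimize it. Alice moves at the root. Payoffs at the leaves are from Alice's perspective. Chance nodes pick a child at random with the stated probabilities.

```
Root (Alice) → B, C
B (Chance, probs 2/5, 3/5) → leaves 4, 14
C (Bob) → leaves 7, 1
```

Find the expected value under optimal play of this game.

10

B (Chance): 2/5·4 + 3/5·14 = 10
C (Bob): min(7, 1) = 1
Root (Alice): max(10, 1) = 10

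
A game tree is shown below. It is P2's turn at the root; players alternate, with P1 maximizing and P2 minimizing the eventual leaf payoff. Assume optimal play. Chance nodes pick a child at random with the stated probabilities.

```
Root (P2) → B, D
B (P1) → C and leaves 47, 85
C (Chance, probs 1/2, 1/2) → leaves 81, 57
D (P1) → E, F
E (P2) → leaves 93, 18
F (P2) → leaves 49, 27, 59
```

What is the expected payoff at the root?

C (Chance): 1/2·81 + 1/2·57 = 69
B (P1): max(69, 47, 85) = 85
E (P2): min(93, 18) = 18
F (P2): min(49, 27, 59) = 27
D (P1): max(18, 27) = 27
Root (P2): min(85, 27) = 27

27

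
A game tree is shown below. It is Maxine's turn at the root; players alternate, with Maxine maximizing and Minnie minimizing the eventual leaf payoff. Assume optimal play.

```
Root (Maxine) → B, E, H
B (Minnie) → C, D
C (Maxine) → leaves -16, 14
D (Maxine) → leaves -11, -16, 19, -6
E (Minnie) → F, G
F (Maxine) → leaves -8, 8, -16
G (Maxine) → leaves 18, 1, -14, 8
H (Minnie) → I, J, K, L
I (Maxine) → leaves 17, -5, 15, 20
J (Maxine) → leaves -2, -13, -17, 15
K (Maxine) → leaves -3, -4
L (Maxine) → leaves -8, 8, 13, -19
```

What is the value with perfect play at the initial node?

14

C (Maxine): max(-16, 14) = 14
D (Maxine): max(-11, -16, 19, -6) = 19
B (Minnie): min(14, 19) = 14
F (Maxine): max(-8, 8, -16) = 8
G (Maxine): max(18, 1, -14, 8) = 18
E (Minnie): min(8, 18) = 8
I (Maxine): max(17, -5, 15, 20) = 20
J (Maxine): max(-2, -13, -17, 15) = 15
K (Maxine): max(-3, -4) = -3
L (Maxine): max(-8, 8, 13, -19) = 13
H (Minnie): min(20, 15, -3, 13) = -3
Root (Maxine): max(14, 8, -3) = 14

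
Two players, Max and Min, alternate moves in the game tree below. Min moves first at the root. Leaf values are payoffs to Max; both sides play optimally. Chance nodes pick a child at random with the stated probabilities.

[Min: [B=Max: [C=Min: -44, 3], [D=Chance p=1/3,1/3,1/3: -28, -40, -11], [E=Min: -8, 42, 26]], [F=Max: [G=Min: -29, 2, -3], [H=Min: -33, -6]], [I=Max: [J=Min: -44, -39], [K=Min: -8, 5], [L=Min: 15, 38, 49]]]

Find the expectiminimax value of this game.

-29

C (Min): min(-44, 3) = -44
D (Chance): 1/3·-28 + 1/3·-40 + 1/3·-11 = -26.33
E (Min): min(-8, 42, 26) = -8
B (Max): max(-44, -26.33, -8) = -8
G (Min): min(-29, 2, -3) = -29
H (Min): min(-33, -6) = -33
F (Max): max(-29, -33) = -29
J (Min): min(-44, -39) = -44
K (Min): min(-8, 5) = -8
L (Min): min(15, 38, 49) = 15
I (Max): max(-44, -8, 15) = 15
Root (Min): min(-8, -29, 15) = -29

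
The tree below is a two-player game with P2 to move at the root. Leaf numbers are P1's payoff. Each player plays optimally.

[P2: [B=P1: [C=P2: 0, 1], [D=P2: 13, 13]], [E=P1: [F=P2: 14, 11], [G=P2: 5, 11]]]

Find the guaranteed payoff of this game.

C (P2): min(0, 1) = 0
D (P2): min(13, 13) = 13
B (P1): max(0, 13) = 13
F (P2): min(14, 11) = 11
G (P2): min(5, 11) = 5
E (P1): max(11, 5) = 11
Root (P2): min(13, 11) = 11

11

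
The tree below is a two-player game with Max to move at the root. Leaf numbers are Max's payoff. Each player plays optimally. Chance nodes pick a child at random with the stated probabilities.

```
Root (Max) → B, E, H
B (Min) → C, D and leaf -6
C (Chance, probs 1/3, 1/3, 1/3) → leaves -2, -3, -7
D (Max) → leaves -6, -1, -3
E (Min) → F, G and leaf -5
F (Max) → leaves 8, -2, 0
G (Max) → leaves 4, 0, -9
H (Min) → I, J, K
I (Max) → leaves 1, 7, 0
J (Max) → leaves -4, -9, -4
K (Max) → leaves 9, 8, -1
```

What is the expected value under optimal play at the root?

C (Chance): 1/3·-2 + 1/3·-3 + 1/3·-7 = -4
D (Max): max(-6, -1, -3) = -1
B (Min): min(-4, -1, -6) = -6
F (Max): max(8, -2, 0) = 8
G (Max): max(4, 0, -9) = 4
E (Min): min(8, 4, -5) = -5
I (Max): max(1, 7, 0) = 7
J (Max): max(-4, -9, -4) = -4
K (Max): max(9, 8, -1) = 9
H (Min): min(7, -4, 9) = -4
Root (Max): max(-6, -5, -4) = -4

-4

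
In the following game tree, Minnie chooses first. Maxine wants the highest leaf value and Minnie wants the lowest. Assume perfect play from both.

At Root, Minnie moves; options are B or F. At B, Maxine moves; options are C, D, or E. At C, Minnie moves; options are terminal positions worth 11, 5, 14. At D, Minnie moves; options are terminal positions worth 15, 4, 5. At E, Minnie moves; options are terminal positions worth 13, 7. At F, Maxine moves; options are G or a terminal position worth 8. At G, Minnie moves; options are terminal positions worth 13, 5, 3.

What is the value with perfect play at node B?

7

C: min(11, 5, 14) = 5
D: min(15, 4, 5) = 4
E: min(13, 7) = 7
B: max(5, 4, 7) = 7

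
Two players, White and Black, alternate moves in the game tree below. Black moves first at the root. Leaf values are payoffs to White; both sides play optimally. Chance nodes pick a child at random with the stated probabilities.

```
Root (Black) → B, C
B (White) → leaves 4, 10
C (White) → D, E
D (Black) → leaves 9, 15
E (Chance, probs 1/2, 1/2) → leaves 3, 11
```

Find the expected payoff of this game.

B (White): max(4, 10) = 10
D (Black): min(9, 15) = 9
E (Chance): 1/2·3 + 1/2·11 = 7
C (White): max(9, 7) = 9
Root (Black): min(10, 9) = 9

9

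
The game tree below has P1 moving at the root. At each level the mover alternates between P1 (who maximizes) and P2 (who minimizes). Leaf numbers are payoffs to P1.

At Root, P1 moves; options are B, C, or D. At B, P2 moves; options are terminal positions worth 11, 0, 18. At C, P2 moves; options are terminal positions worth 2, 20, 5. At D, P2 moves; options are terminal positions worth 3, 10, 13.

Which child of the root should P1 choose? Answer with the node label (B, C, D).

D

B (P2): min(11, 0, 18) = 0
C (P2): min(2, 20, 5) = 2
D (P2): min(3, 10, 13) = 3
Root (P1): max(0, 2, 3) = 3
P1 picks the child with the highest value: D (value 3).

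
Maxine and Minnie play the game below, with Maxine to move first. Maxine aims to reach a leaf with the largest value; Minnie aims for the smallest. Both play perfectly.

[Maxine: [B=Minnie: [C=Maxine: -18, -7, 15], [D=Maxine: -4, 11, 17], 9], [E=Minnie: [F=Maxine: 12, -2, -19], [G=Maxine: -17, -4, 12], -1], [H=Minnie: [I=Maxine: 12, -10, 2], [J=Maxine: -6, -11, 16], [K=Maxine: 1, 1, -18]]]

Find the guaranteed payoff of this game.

9

C (Maxine): max(-18, -7, 15) = 15
D (Maxine): max(-4, 11, 17) = 17
B (Minnie): min(15, 17, 9) = 9
F (Maxine): max(12, -2, -19) = 12
G (Maxine): max(-17, -4, 12) = 12
E (Minnie): min(12, 12, -1) = -1
I (Maxine): max(12, -10, 2) = 12
J (Maxine): max(-6, -11, 16) = 16
K (Maxine): max(1, 1, -18) = 1
H (Minnie): min(12, 16, 1) = 1
Root (Maxine): max(9, -1, 1) = 9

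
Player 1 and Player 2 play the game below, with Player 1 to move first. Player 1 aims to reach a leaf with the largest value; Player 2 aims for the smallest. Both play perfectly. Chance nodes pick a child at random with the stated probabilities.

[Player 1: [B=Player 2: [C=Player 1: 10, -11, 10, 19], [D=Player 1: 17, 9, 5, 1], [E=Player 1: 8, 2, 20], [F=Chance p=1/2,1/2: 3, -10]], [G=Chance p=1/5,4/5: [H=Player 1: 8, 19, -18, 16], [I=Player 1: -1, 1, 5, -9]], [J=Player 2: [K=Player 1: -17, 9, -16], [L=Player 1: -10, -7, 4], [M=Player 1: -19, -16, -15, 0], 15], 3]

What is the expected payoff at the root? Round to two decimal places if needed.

7.8

C (Player 1): max(10, -11, 10, 19) = 19
D (Player 1): max(17, 9, 5, 1) = 17
E (Player 1): max(8, 2, 20) = 20
F (Chance): 1/2·3 + 1/2·-10 = -3.5
B (Player 2): min(19, 17, 20, -3.5) = -3.5
H (Player 1): max(8, 19, -18, 16) = 19
I (Player 1): max(-1, 1, 5, -9) = 5
G (Chance): 1/5·19 + 4/5·5 = 7.8
K (Player 1): max(-17, 9, -16) = 9
L (Player 1): max(-10, -7, 4) = 4
M (Player 1): max(-19, -16, -15, 0) = 0
J (Player 2): min(9, 4, 0, 15) = 0
Root (Player 1): max(-3.5, 7.8, 0, 3) = 7.8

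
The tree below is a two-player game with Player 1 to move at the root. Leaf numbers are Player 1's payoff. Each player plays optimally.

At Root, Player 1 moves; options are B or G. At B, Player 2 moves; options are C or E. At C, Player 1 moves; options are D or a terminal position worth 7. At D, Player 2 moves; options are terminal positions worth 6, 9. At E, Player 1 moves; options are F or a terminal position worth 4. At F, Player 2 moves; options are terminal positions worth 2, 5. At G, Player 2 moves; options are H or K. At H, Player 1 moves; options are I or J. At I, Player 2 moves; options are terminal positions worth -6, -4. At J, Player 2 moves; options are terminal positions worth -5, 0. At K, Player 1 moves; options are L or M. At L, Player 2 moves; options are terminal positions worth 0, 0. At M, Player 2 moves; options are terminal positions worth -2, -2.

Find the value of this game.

4

D (Player 2): min(6, 9) = 6
C (Player 1): max(6, 7) = 7
F (Player 2): min(2, 5) = 2
E (Player 1): max(2, 4) = 4
B (Player 2): min(7, 4) = 4
I (Player 2): min(-6, -4) = -6
J (Player 2): min(-5, 0) = -5
H (Player 1): max(-6, -5) = -5
L (Player 2): min(0, 0) = 0
M (Player 2): min(-2, -2) = -2
K (Player 1): max(0, -2) = 0
G (Player 2): min(-5, 0) = -5
Root (Player 1): max(4, -5) = 4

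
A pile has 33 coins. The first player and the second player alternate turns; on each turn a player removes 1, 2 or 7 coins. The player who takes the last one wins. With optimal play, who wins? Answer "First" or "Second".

Second

Mark each pile size as W (mover wins) or L (mover loses):
i:   0  1  2  3  4  5  6  7  8  9 10 11 12 13 14 15 16 17 18 19 20 21 22 23 24 25 26 27 28 29 30 31 32 33
     L  W  W  L  W  W  L  W  W  L  W  W  L  W  W  L  W  W  L  W  W  L  W  W  L  W  W  L  W  W  L  W  W  L
Position 33 is L, so the second player wins.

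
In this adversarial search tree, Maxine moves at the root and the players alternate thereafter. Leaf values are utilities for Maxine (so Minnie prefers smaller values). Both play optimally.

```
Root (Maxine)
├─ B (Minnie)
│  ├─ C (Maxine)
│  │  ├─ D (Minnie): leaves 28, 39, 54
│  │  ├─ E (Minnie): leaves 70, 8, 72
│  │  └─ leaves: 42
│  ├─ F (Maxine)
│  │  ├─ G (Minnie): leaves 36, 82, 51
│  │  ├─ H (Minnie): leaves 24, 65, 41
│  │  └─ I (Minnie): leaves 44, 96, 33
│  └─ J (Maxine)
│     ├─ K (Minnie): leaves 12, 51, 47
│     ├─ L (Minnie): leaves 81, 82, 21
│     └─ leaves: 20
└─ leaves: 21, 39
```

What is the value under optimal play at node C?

D: min(28, 39, 54) = 28
E: min(70, 8, 72) = 8
C: max(28, 8, 42) = 42

42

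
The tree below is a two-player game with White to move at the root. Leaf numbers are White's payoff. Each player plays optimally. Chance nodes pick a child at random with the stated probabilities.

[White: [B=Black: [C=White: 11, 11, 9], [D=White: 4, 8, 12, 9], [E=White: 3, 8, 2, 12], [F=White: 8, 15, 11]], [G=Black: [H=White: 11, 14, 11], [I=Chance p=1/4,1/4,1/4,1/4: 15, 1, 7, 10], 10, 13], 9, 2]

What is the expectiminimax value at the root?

C (White): max(11, 11, 9) = 11
D (White): max(4, 8, 12, 9) = 12
E (White): max(3, 8, 2, 12) = 12
F (White): max(8, 15, 11) = 15
B (Black): min(11, 12, 12, 15) = 11
H (White): max(11, 14, 11) = 14
I (Chance): 1/4·15 + 1/4·1 + 1/4·7 + 1/4·10 = 8.25
G (Black): min(14, 8.25, 10, 13) = 8.25
Root (White): max(11, 8.25, 9, 2) = 11

11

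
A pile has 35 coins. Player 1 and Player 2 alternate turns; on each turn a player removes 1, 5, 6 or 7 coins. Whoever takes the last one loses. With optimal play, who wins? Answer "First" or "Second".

Positions where the player to move wins (W) vs loses (L):
i:   0  1  2  3  4  5  6  7  8  9 10 11 12 13 14 15 16 17 18 19 20 21 22 23 24 25 26 27 28 29 30 31 32 33 34 35
     W  L  W  L  W  L  W  W  W  W  W  W  W  L  W  L  W  L  W  W  W  W  W  W  W  L  W  L  W  L  W  W  W  W  W  W
Position 35 is W, so the first player wins.

First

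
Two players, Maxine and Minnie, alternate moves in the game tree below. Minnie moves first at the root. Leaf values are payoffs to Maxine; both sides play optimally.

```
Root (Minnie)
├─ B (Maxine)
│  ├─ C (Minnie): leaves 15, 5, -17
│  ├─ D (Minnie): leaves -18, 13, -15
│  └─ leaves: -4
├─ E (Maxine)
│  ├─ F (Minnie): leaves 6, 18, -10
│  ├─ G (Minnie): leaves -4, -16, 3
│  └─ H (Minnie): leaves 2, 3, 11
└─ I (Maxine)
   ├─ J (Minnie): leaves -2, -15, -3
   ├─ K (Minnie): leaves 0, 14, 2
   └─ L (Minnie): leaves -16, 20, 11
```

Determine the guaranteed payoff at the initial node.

C (Minnie): min(15, 5, -17) = -17
D (Minnie): min(-18, 13, -15) = -18
B (Maxine): max(-17, -18, -4) = -4
F (Minnie): min(6, 18, -10) = -10
G (Minnie): min(-4, -16, 3) = -16
H (Minnie): min(2, 3, 11) = 2
E (Maxine): max(-10, -16, 2) = 2
J (Minnie): min(-2, -15, -3) = -15
K (Minnie): min(0, 14, 2) = 0
L (Minnie): min(-16, 20, 11) = -16
I (Maxine): max(-15, 0, -16) = 0
Root (Minnie): min(-4, 2, 0) = -4

-4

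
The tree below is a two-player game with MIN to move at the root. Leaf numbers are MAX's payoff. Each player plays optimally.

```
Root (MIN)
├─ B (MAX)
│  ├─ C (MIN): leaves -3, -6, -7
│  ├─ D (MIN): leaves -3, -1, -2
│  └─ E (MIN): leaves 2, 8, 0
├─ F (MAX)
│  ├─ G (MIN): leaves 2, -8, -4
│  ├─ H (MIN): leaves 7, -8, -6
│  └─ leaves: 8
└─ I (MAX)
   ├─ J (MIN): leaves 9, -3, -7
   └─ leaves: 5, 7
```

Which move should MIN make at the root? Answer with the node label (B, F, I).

B

C (MIN): min(-3, -6, -7) = -7
D (MIN): min(-3, -1, -2) = -3
E (MIN): min(2, 8, 0) = 0
B (MAX): max(-7, -3, 0) = 0
G (MIN): min(2, -8, -4) = -8
H (MIN): min(7, -8, -6) = -8
F (MAX): max(-8, -8, 8) = 8
J (MIN): min(9, -3, -7) = -7
I (MAX): max(-7, 5, 7) = 7
Root (MIN): min(0, 8, 7) = 0
MIN picks the child with the lowest value: B (value 0).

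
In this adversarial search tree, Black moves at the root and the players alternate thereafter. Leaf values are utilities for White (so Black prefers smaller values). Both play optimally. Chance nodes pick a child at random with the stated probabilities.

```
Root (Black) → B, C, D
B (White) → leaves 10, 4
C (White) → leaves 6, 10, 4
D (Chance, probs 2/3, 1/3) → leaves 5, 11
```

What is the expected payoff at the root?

B (White): max(10, 4) = 10
C (White): max(6, 10, 4) = 10
D (Chance): 2/3·5 + 1/3·11 = 7
Root (Black): min(10, 10, 7) = 7

7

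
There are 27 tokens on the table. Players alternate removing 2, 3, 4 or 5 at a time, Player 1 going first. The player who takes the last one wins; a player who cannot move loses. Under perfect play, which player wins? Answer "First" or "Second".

Compute winning (W) and losing (L) positions by backward induction:
i:   0  1  2  3  4  5  6  7  8  9 10 11 12 13 14 15 16 17 18 19 20 21 22 23 24 25 26 27
     L  L  W  W  W  W  W  L  L  W  W  W  W  W  L  L  W  W  W  W  W  L  L  W  W  W  W  W
Position 27 is W, so the first player wins.

First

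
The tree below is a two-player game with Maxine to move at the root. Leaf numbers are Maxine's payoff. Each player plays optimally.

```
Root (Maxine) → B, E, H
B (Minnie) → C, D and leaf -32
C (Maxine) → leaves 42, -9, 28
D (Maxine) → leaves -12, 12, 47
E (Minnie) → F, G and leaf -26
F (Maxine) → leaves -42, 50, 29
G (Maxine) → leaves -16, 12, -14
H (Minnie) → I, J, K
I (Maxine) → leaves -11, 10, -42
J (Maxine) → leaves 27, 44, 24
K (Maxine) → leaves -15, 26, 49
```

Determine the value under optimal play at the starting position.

10

C (Maxine): max(42, -9, 28) = 42
D (Maxine): max(-12, 12, 47) = 47
B (Minnie): min(42, 47, -32) = -32
F (Maxine): max(-42, 50, 29) = 50
G (Maxine): max(-16, 12, -14) = 12
E (Minnie): min(50, 12, -26) = -26
I (Maxine): max(-11, 10, -42) = 10
J (Maxine): max(27, 44, 24) = 44
K (Maxine): max(-15, 26, 49) = 49
H (Minnie): min(10, 44, 49) = 10
Root (Maxine): max(-32, -26, 10) = 10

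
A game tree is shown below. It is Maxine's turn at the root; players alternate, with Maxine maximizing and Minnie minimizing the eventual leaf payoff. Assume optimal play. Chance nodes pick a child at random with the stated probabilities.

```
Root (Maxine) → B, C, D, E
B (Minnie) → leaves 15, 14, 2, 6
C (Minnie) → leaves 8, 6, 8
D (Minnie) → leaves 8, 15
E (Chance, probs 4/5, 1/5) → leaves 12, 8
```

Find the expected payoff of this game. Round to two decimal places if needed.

B (Minnie): min(15, 14, 2, 6) = 2
C (Minnie): min(8, 6, 8) = 6
D (Minnie): min(8, 15) = 8
E (Chance): 4/5·12 + 1/5·8 = 11.2
Root (Maxine): max(2, 6, 8, 11.2) = 11.2

11.2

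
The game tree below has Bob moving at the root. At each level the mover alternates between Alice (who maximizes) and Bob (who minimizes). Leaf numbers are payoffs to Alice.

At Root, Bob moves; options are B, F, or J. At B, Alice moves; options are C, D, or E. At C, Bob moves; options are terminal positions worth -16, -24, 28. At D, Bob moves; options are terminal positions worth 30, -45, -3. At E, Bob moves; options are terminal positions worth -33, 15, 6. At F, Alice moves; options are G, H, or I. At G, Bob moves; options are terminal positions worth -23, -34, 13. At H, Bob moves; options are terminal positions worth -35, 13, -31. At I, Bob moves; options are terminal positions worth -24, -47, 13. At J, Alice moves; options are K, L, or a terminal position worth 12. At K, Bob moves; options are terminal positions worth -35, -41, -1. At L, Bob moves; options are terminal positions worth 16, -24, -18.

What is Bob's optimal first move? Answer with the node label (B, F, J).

C (Bob): min(-16, -24, 28) = -24
D (Bob): min(30, -45, -3) = -45
E (Bob): min(-33, 15, 6) = -33
B (Alice): max(-24, -45, -33) = -24
G (Bob): min(-23, -34, 13) = -34
H (Bob): min(-35, 13, -31) = -35
I (Bob): min(-24, -47, 13) = -47
F (Alice): max(-34, -35, -47) = -34
K (Bob): min(-35, -41, -1) = -41
L (Bob): min(16, -24, -18) = -24
J (Alice): max(-41, -24, 12) = 12
Root (Bob): min(-24, -34, 12) = -34
Bob picks the child with the lowest value: F (value -34).

F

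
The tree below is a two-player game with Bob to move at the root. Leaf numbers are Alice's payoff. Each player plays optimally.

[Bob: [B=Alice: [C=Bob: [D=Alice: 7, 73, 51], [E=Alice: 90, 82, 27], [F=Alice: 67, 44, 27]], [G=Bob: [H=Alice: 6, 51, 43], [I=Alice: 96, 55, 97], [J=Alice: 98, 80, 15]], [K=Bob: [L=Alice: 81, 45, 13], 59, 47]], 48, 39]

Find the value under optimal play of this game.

D (Alice): max(7, 73, 51) = 73
E (Alice): max(90, 82, 27) = 90
F (Alice): max(67, 44, 27) = 67
C (Bob): min(73, 90, 67) = 67
H (Alice): max(6, 51, 43) = 51
I (Alice): max(96, 55, 97) = 97
J (Alice): max(98, 80, 15) = 98
G (Bob): min(51, 97, 98) = 51
L (Alice): max(81, 45, 13) = 81
K (Bob): min(81, 59, 47) = 47
B (Alice): max(67, 51, 47) = 67
Root (Bob): min(67, 48, 39) = 39

39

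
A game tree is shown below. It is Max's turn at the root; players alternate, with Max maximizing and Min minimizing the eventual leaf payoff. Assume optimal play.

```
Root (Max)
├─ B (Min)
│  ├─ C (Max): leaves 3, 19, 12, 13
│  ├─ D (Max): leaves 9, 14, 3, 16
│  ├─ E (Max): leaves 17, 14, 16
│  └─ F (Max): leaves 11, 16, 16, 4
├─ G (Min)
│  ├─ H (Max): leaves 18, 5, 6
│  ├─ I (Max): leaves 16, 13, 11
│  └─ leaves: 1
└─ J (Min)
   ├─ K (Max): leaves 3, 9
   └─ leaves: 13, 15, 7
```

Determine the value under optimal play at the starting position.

16

C (Max): max(3, 19, 12, 13) = 19
D (Max): max(9, 14, 3, 16) = 16
E (Max): max(17, 14, 16) = 17
F (Max): max(11, 16, 16, 4) = 16
B (Min): min(19, 16, 17, 16) = 16
H (Max): max(18, 5, 6) = 18
I (Max): max(16, 13, 11) = 16
G (Min): min(18, 16, 1) = 1
K (Max): max(3, 9) = 9
J (Min): min(9, 13, 15, 7) = 7
Root (Max): max(16, 1, 7) = 16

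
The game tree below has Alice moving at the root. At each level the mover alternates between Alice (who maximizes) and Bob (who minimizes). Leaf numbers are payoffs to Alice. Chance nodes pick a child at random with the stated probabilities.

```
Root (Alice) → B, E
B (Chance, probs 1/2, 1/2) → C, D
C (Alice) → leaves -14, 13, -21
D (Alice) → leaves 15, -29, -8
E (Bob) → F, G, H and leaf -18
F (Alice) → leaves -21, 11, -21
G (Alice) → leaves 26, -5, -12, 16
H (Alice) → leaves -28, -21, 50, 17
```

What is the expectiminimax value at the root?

C (Alice): max(-14, 13, -21) = 13
D (Alice): max(15, -29, -8) = 15
B (Chance): 1/2·13 + 1/2·15 = 14
F (Alice): max(-21, 11, -21) = 11
G (Alice): max(26, -5, -12, 16) = 26
H (Alice): max(-28, -21, 50, 17) = 50
E (Bob): min(11, 26, 50, -18) = -18
Root (Alice): max(14, -18) = 14

14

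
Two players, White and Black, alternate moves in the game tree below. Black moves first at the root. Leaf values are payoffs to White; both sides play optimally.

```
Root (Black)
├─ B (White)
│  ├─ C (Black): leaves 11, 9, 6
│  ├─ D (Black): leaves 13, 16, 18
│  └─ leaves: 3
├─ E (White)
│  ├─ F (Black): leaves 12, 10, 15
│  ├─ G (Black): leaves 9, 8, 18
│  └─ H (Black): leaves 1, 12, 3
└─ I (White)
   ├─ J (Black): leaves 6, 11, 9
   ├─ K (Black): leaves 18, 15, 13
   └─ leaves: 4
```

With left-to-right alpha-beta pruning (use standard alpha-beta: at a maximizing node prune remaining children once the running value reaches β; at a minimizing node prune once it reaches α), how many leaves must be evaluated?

C [α=-∞,β=+∞]: v=6
D [α=6,β=+∞]: v=13
B [α=-∞,β=+∞]: v=13
F [α=-∞,β=13]: v=10
G [α=10,β=13]: v=9 after child 1 ≤ α → α-cutoff, skip 2
H [α=10,β=13]: v=1 after child 1 ≤ α → α-cutoff, skip 2
E [α=-∞,β=13]: v=10
J [α=-∞,β=10]: v=6
K [α=6,β=10]: v=13
I [α=-∞,β=10]: v=13 after child 2 ≥ β → β-cutoff, skip 1
Root [α=-∞,β=+∞]: v=10
Leaves evaluated: 18 of 23.

18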